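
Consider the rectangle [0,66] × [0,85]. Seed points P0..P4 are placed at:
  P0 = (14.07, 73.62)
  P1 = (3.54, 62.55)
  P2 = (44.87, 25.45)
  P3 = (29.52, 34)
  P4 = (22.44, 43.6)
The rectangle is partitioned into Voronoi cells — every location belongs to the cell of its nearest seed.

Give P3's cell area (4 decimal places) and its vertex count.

1. box [0,66]×[0,85]: [(0, 0) (66, 0) (66, 85) (0, 85)]
2. ⊥bis P3·P0 via (21.795,53.81): [(0, 45.3109) (0, 0) (66, 0) (66, 71.0479)]  |A|=3839.8431
3. ⊥bis P3·P1 via (16.53,48.275): [(23.2256, 54.3679) (0, 33.233) (0, 0) (66, 0) (66, 71.0479)]  |A|=3699.5844
4. ⊥bis P3·P2 via (37.195,29.725): [(58.606, 68.1646) (23.2256, 54.3679) (0, 33.233) (0, 0) (20.6381, 0)]  |A|=1890.8809
5. ⊥bis P3·P4 via (25.98,38.8): [(53.5929, 59.1645) (0, 19.6398) (0, 0) (20.6381, 0)]  |A|=1136.7967
6. canonical 4-gon: [(53.5929, 59.1645) (0, 19.6398) (0, 0) (20.6381, 0)]
7. shoelace: 1136.7967

Area of P3's cell: 1136.7967 (4 vertices)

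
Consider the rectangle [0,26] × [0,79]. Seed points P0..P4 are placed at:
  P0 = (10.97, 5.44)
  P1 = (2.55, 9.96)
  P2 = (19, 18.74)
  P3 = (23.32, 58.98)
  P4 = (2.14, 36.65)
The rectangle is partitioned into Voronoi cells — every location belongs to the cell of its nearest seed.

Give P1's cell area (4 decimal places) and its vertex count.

1. box [0,26]×[0,79]: [(0, 0) (26, 0) (26, 79) (0, 79)]
2. ⊥bis P1·P0 via (6.76,7.7): [(0, 0) (2.6265, 0) (26, 43.5409) (26, 79) (0, 79)]  |A|=1545.1487
3. ⊥bis P1·P2 via (10.775,14.35): [(0, 34.5378) (0, 0) (2.6265, 0) (10.5531, 14.7658)]  |A|=201.6309
4. ⊥bis P1·P3 via (12.935,34.47): [(0, 34.5378) (0, 0) (2.6265, 0) (10.5531, 14.7658)]  |A|=201.6309
5. ⊥bis P1·P4 via (2.345,23.305): [(5.9657, 23.3606) (0, 23.269) (0, 0) (2.6265, 0) (10.5531, 14.7658)]  |A|=168.0178
6. canonical 5-gon: [(5.9657, 23.3606) (0, 23.269) (0, 0) (2.6265, 0) (10.5531, 14.7658)]
7. shoelace: 168.0178

Area of P1's cell: 168.0178 (5 vertices)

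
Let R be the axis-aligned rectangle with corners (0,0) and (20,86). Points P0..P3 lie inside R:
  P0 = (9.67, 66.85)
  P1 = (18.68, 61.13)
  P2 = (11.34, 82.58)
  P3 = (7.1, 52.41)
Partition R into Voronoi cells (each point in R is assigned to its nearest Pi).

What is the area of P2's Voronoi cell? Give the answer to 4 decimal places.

Area of P2's cell: 224.6277

1. box [0,20]×[0,86]: [(0, 0) (20, 0) (20, 86) (0, 86)]
2. ⊥bis P2·P0 via (10.505,74.715): [(0, 75.8303) (20, 73.7069) (20, 86) (0, 86)]  |A|=224.6277
3. ⊥bis P2·P1 via (15.01,71.855): [(0, 75.8303) (20, 73.7069) (20, 86) (0, 86)]  |A|=224.6277
4. ⊥bis P2·P3 via (9.22,67.495): [(0, 75.8303) (20, 73.7069) (20, 86) (0, 86)]  |A|=224.6277
5. canonical 4-gon: [(0, 75.8303) (20, 73.7069) (20, 86) (0, 86)]
6. shoelace: 224.6277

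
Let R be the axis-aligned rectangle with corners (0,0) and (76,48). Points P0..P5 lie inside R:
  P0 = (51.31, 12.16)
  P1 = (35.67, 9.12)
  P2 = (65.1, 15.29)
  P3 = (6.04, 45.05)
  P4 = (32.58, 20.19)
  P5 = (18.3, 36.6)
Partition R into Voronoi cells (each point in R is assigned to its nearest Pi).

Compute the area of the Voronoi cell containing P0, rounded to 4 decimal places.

1. box [0,76]×[0,48]: [(0, 0) (76, 0) (76, 48) (0, 48)]
2. ⊥bis P0·P1 via (43.49,10.64): [(45.5581, 0) (76, 0) (76, 48) (36.2282, 48)]  |A|=1685.1278
3. ⊥bis P0·P2 via (58.205,13.725): [(45.5581, 0) (61.3202, 0) (50.4254, 48) (36.2282, 48)]  |A|=719.0232
4. ⊥bis P0·P3 via (28.675,28.605): [(37.6081, 40.9006) (45.5581, 0) (61.3202, 0) (50.4254, 48) (42.766, 48)]  |A|=695.8159
5. ⊥bis P0·P4 via (41.945,16.175): [(42.2678, 16.9279) (45.5581, 0) (61.3202, 0) (52.2129, 40.1248)]  |A|=438.5637
6. ⊥bis P0·P5 via (34.805,24.38): [(42.2678, 16.9279) (45.5581, 0) (61.3202, 0) (52.2129, 40.1248)]  |A|=438.5637
7. canonical 4-gon: [(42.2678, 16.9279) (45.5581, 0) (61.3202, 0) (52.2129, 40.1248)]
8. shoelace: 438.5637

Area of P0's cell: 438.5637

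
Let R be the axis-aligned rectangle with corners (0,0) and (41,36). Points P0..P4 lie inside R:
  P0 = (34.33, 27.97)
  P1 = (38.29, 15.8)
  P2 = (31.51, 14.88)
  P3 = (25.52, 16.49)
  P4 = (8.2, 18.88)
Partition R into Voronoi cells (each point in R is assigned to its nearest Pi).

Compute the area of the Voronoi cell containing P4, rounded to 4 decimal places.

Area of P4's cell: 602.1093

1. box [0,41]×[0,36]: [(0, 0) (41, 0) (41, 36) (0, 36)]
2. ⊥bis P4·P0 via (21.265,23.425): [(0, 0) (29.414, 0) (16.8905, 36) (0, 36)]  |A|=833.4802
3. ⊥bis P4·P1 via (23.245,17.34): [(0, 0) (21.4701, 0) (23.2761, 17.6439) (16.8905, 36) (0, 36)]  |A|=763.3994
4. ⊥bis P4·P2 via (19.855,16.88): [(0, 0) (16.9584, 0) (21.0729, 23.9772) (16.8905, 36) (0, 36)]  |A|=684.1546
5. ⊥bis P4·P3 via (16.86,17.685): [(0, 0) (14.4196, 0) (18.6782, 30.8611) (16.8905, 36) (0, 36)]  |A|=602.1093
6. canonical 5-gon: [(0, 0) (14.4196, 0) (18.6782, 30.8611) (16.8905, 36) (0, 36)]
7. shoelace: 602.1093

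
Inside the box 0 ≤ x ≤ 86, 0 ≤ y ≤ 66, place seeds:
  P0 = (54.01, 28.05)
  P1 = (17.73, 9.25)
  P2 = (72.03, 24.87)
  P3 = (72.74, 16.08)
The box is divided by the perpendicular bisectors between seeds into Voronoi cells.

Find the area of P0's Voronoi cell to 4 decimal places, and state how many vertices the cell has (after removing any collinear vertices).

Area of P0's cell: 2269.8018 (5 vertices)

1. box [0,86]×[0,66]: [(0, 0) (86, 0) (86, 66) (0, 66)]
2. ⊥bis P0·P1 via (35.87,18.65): [(45.5343, 0) (86, 0) (86, 66) (11.3336, 66)]  |A|=3799.3595
3. ⊥bis P0·P2 via (63.02,26.46): [(45.5343, 0) (58.3506, 0) (69.9976, 66) (11.3336, 66)]  |A|=2358.8513
4. ⊥bis P0·P3 via (63.375,22.065): [(45.5343, 0) (49.2737, 0) (61.8131, 19.6211) (69.9976, 66) (11.3336, 66)]  |A|=2269.8018
5. canonical 5-gon: [(45.5343, 0) (49.2737, 0) (61.8131, 19.6211) (69.9976, 66) (11.3336, 66)]
6. shoelace: 2269.8018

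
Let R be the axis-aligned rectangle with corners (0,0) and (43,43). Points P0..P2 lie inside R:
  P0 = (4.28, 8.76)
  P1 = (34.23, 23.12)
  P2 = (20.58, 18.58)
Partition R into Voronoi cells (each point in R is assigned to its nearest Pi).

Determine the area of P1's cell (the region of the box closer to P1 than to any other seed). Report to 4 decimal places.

Area of P1's cell: 679.8812

1. box [0,43]×[0,43]: [(0, 0) (43, 0) (43, 43) (0, 43)]
2. ⊥bis P1·P0 via (19.255,15.94): [(26.8977, 0) (43, 0) (43, 43) (6.2807, 43)]  |A|=1135.6657
3. ⊥bis P1·P2 via (27.405,20.85): [(34.3397, 0) (43, 0) (43, 43) (20.0379, 43)]  |A|=679.8812
4. canonical 4-gon: [(34.3397, 0) (43, 0) (43, 43) (20.0379, 43)]
5. shoelace: 679.8812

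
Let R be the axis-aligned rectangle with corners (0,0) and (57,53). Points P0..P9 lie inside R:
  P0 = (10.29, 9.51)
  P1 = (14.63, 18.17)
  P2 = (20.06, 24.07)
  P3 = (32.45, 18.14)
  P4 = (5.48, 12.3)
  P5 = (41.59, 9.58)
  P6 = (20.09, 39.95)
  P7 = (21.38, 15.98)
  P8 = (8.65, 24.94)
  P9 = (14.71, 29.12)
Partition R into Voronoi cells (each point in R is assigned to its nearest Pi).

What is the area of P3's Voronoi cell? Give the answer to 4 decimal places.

Area of P3's cell: 536.1789

1. box [0,57]×[0,53]: [(0, 0) (57, 0) (57, 53) (0, 53)]
2. ⊥bis P3·P0 via (21.37,13.825): [(26.754, 0) (57, 0) (57, 53) (6.1137, 53)]  |A|=2150.0063
3. ⊥bis P3·P1 via (23.54,18.155): [(23.5234, 8.2955) (26.754, 0) (57, 0) (57, 53) (23.5987, 53)]  |A|=1759.1777
4. ⊥bis P3·P2 via (26.255,21.105): [(23.5354, 15.4227) (23.5234, 8.2955) (26.754, 0) (57, 0) (57, 53) (41.5203, 53)]  |A|=1422.4542
5. ⊥bis P3·P4 via (18.965,15.22): [(23.5354, 15.4227) (23.5234, 8.2955) (26.754, 0) (57, 0) (57, 53) (41.5203, 53)]  |A|=1422.4542
6. ⊥bis P3·P5 via (37.02,13.86): [(23.5354, 15.4227) (23.5234, 8.2955) (25.9568, 2.0472) (57, 35.1938) (57, 53) (41.5203, 53)]  |A|=845.2306
7. ⊥bis P3·P6 via (26.27,29.045): [(31.464, 31.9885) (23.5354, 15.4227) (23.5234, 8.2955) (25.9568, 2.0472) (57, 35.1938) (57, 46.4601)]  |A|=599.103
8. ⊥bis P3·P7 via (26.915,17.06): [(31.464, 31.9885) (26.1632, 20.9131) (29.174, 5.4824) (57, 35.1938) (57, 46.4601)]  |A|=536.1789
9. ⊥bis P3·P8 via (20.55,21.54): [(31.464, 31.9885) (26.1632, 20.9131) (29.174, 5.4824) (57, 35.1938) (57, 46.4601)]  |A|=536.1789
10. ⊥bis P3·P9 via (23.58,23.63): [(31.464, 31.9885) (26.1632, 20.9131) (29.174, 5.4824) (57, 35.1938) (57, 46.4601)]  |A|=536.1789
11. canonical 5-gon: [(31.464, 31.9885) (26.1632, 20.9131) (29.174, 5.4824) (57, 35.1938) (57, 46.4601)]
12. shoelace: 536.1789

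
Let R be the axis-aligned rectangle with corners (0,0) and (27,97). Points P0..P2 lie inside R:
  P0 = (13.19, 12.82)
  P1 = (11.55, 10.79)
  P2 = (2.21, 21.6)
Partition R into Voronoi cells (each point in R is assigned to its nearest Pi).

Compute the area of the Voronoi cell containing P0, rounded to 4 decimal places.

Area of P0's cell: 415.5245

1. box [0,27]×[0,97]: [(0, 0) (27, 0) (27, 97) (0, 97)]
2. ⊥bis P0·P1 via (12.37,11.805): [(0, 21.7985) (26.9823, 0) (27, 0) (27, 97) (0, 97)]  |A|=2324.9133
3. ⊥bis P0·P2 via (7.7,17.21): [(6.9071, 16.2184) (26.9823, 0) (27, 0) (27, 41.346)]  |A|=415.5245
4. canonical 4-gon: [(6.9071, 16.2184) (26.9823, 0) (27, 0) (27, 41.346)]
5. shoelace: 415.5245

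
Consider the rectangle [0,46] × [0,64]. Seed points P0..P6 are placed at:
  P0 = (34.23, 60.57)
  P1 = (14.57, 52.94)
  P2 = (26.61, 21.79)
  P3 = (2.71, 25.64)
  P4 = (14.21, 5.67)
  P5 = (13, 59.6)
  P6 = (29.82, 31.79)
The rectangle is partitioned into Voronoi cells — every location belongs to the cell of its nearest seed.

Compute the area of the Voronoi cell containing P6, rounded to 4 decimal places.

Area of P6's cell: 553.4742

1. box [0,46]×[0,64]: [(0, 0) (46, 0) (46, 64) (0, 64)]
2. ⊥bis P6·P0 via (32.025,46.18): [(0, 51.0872) (0, 0) (46, 0) (46, 44.0386)]  |A|=2187.894
3. ⊥bis P6·P1 via (22.195,42.365): [(28.2815, 46.7536) (0, 26.3615) (0, 0) (46, 0) (46, 44.0386)]  |A|=1838.2536
4. ⊥bis P6·P2 via (28.215,26.79): [(28.2815, 46.7536) (9.1028, 32.925) (46, 21.081) (46, 44.0386)]  |A|=572.0813
5. ⊥bis P6·P3 via (16.265,28.715): [(28.2815, 46.7536) (14.4374, 36.7714) (15.7974, 30.776) (46, 21.081) (46, 44.0386)]  |A|=553.4742
6. ⊥bis P6·P4 via (22.015,18.73): [(28.2815, 46.7536) (14.4374, 36.7714) (15.7974, 30.776) (46, 21.081) (46, 44.0386)]  |A|=553.4742
7. ⊥bis P6·P5 via (21.41,45.695): [(28.2815, 46.7536) (14.4374, 36.7714) (15.7974, 30.776) (46, 21.081) (46, 44.0386)]  |A|=553.4742
8. canonical 5-gon: [(28.2815, 46.7536) (14.4374, 36.7714) (15.7974, 30.776) (46, 21.081) (46, 44.0386)]
9. shoelace: 553.4742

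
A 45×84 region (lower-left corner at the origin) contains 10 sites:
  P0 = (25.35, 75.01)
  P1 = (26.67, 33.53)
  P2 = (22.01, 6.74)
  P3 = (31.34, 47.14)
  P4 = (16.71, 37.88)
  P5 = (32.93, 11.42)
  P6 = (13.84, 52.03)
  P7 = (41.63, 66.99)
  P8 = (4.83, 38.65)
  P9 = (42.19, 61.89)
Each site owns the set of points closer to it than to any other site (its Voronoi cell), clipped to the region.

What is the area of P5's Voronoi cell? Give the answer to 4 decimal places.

1. box [0,45]×[0,84]: [(0, 0) (45, 0) (45, 84) (0, 84)]
2. ⊥bis P5·P0 via (29.14,43.215): [(0, 39.7415) (0, 0) (45, 0) (45, 45.1055)]  |A|=1909.0577
3. ⊥bis P5·P1 via (29.8,22.475): [(0, 14.0377) (0, 0) (45, 0) (45, 26.7786)]  |A|=918.3669
4. ⊥bis P5·P2 via (27.47,9.08): [(22.6026, 20.4372) (31.3614, 0) (45, 0) (45, 26.7786)]  |A|=439.252
5. ⊥bis P5·P3 via (32.135,29.28): [(22.6026, 20.4372) (31.3614, 0) (45, 0) (45, 26.7786)]  |A|=439.252
6. ⊥bis P5·P4 via (24.82,24.65): [(22.6026, 20.4372) (31.3614, 0) (45, 0) (45, 26.7786)]  |A|=439.252
7. ⊥bis P5·P6 via (23.385,31.725): [(22.6026, 20.4372) (31.3614, 0) (45, 0) (45, 26.7786)]  |A|=439.252
8. ⊥bis P5·P7 via (37.28,39.205): [(22.6026, 20.4372) (31.3614, 0) (45, 0) (45, 26.7786)]  |A|=439.252
9. ⊥bis P5·P8 via (18.88,25.035): [(22.6026, 20.4372) (31.3614, 0) (45, 0) (45, 26.7786)]  |A|=439.252
10. ⊥bis P5·P9 via (37.56,36.655): [(22.6026, 20.4372) (31.3614, 0) (45, 0) (45, 26.7786)]  |A|=439.252
11. canonical 4-gon: [(22.6026, 20.4372) (31.3614, 0) (45, 0) (45, 26.7786)]
12. shoelace: 439.252

Area of P5's cell: 439.2520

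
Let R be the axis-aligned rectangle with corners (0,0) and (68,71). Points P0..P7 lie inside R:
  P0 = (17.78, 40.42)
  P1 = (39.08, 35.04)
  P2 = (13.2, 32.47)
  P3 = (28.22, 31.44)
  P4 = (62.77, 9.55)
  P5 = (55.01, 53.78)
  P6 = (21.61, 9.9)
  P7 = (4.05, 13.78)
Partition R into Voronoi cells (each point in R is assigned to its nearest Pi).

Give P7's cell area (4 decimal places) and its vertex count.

Area of P7's cell: 303.5742 (4 vertices)

1. box [0,68]×[0,71]: [(0, 0) (68, 0) (68, 71) (0, 71)]
2. ⊥bis P7·P0 via (10.915,27.1): [(0, 32.7255) (0, 0) (63.4965, 0)]  |A|=1038.9769
3. ⊥bis P7·P1 via (21.565,24.41): [(24.0369, 20.3371) (0, 32.7255) (0, 0) (36.3796, 0)]  |A|=763.2375
4. ⊥bis P7·P2 via (8.625,23.125): [(28.1446, 13.5689) (0, 27.3475) (0, 0) (36.3796, 0)]  |A|=631.6573
5. ⊥bis P7·P3 via (16.135,22.61): [(19.7316, 17.6876) (0, 27.3475) (0, 0) (32.6552, 0)]  |A|=558.6006
6. ⊥bis P7·P4 via (33.41,11.665): [(32.5774, 0.1065) (19.7316, 17.6876) (0, 27.3475) (0, 0) (32.5697, 0)]  |A|=558.5961
7. ⊥bis P7·P5 via (29.53,33.78): [(32.5774, 0.1065) (19.7316, 17.6876) (0, 27.3475) (0, 0) (32.5697, 0)]  |A|=558.5961
8. ⊥bis P7·P6 via (12.83,11.84): [(14.6696, 20.1658) (0, 27.3475) (0, 0) (10.2139, 0)]  |A|=303.5742
9. canonical 4-gon: [(14.6696, 20.1658) (0, 27.3475) (0, 0) (10.2139, 0)]
10. shoelace: 303.5742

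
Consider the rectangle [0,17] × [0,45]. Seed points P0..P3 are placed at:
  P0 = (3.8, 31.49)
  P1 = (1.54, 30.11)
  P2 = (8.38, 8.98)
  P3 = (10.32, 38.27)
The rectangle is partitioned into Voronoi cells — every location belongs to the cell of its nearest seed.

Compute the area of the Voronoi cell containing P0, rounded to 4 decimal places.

Area of P0's cell: 146.0217

1. box [0,17]×[0,45]: [(0, 0) (17, 0) (17, 45) (0, 45)]
2. ⊥bis P0·P1 via (2.67,30.8): [(0, 35.1726) (17, 7.332) (17, 45) (0, 45)]  |A|=403.7106
3. ⊥bis P0·P2 via (6.09,20.235): [(0, 35.1726) (8.7862, 20.7836) (17, 22.4548) (17, 45) (0, 45)]  |A|=341.603
4. ⊥bis P0·P3 via (7.06,34.88): [(0, 41.6693) (0, 35.1726) (8.7862, 20.7836) (17, 22.4548) (17, 25.3212)]  |A|=146.0217
5. canonical 5-gon: [(0, 41.6693) (0, 35.1726) (8.7862, 20.7836) (17, 22.4548) (17, 25.3212)]
6. shoelace: 146.0217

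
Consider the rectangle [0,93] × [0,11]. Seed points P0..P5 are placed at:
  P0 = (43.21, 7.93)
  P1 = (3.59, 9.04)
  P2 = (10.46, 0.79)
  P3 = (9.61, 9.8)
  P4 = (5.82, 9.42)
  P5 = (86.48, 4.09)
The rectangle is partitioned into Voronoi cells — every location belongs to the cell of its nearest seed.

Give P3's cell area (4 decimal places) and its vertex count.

Area of P3's cell: 93.3488 (4 vertices)

1. box [0,93]×[0,11]: [(0, 0) (93, 0) (93, 11) (0, 11)]
2. ⊥bis P3·P0 via (26.41,8.865): [(0, 0) (25.9166, 0) (26.5288, 11) (0, 11)]  |A|=288.4499
3. ⊥bis P3·P1 via (6.6,9.42): [(7.7892, 0) (25.9166, 0) (26.5288, 11) (6.4005, 11)]  |A|=210.4062
4. ⊥bis P3·P2 via (10.035,5.295): [(7.1551, 5.0233) (26.2967, 6.8291) (26.5288, 11) (6.4005, 11)]  |A|=99.8594
5. ⊥bis P3·P4 via (7.715,9.61): [(8.1653, 5.1186) (26.2967, 6.8291) (26.5288, 11) (7.5756, 11)]  |A|=93.3488
6. ⊥bis P3·P5 via (48.045,6.945): [(8.1653, 5.1186) (26.2967, 6.8291) (26.5288, 11) (7.5756, 11)]  |A|=93.3488
7. canonical 4-gon: [(8.1653, 5.1186) (26.2967, 6.8291) (26.5288, 11) (7.5756, 11)]
8. shoelace: 93.3488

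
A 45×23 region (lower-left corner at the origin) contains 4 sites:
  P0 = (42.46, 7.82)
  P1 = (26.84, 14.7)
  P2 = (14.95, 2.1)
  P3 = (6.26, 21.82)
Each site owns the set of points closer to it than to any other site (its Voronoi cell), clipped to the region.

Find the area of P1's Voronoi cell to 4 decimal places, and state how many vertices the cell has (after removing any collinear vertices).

Area of P1's cell: 336.3827 (4 vertices)

1. box [0,45]×[0,23]: [(0, 0) (45, 0) (45, 23) (0, 23)]
2. ⊥bis P1·P0 via (34.65,11.26): [(0, 0) (29.6904, 0) (39.821, 23) (0, 23)]  |A|=799.3813
3. ⊥bis P1·P2 via (20.895,8.4): [(29.7216, 0.0708) (39.821, 23) (5.4232, 23)]  |A|=394.3577
4. ⊥bis P1·P3 via (16.55,18.26): [(15.0477, 13.9178) (29.7216, 0.0708) (39.821, 23) (18.1899, 23)]  |A|=336.3827
5. canonical 4-gon: [(15.0477, 13.9178) (29.7216, 0.0708) (39.821, 23) (18.1899, 23)]
6. shoelace: 336.3827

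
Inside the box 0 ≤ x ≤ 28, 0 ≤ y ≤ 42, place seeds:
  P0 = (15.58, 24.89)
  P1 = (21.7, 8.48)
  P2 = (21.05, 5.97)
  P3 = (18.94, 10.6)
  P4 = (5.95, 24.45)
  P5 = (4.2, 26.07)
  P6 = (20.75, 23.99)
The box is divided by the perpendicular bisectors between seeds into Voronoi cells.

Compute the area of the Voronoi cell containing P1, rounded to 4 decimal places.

1. box [0,28]×[0,42]: [(0, 0) (28, 0) (28, 42) (0, 42)]
2. ⊥bis P1·P0 via (18.64,16.685): [(0, 9.7333) (0, 0) (28, 0) (28, 20.1757)]  |A|=418.7272
3. ⊥bis P1·P2 via (21.375,7.225): [(4.7903, 11.5198) (28, 5.5094) (28, 20.1757)]  |A|=170.2013
4. ⊥bis P1·P3 via (20.32,9.54): [(19.0119, 7.837) (28, 5.5094) (28, 19.5385)]  |A|=63.0478
5. ⊥bis P1·P4 via (13.825,16.465): [(19.0119, 7.837) (28, 5.5094) (28, 19.5385)]  |A|=63.0478
6. ⊥bis P1·P5 via (12.95,17.275): [(19.0119, 7.837) (28, 5.5094) (28, 19.5385)]  |A|=63.0478
7. ⊥bis P1·P6 via (21.225,16.235): [(25.6717, 16.5074) (19.0119, 7.837) (28, 5.5094) (28, 16.65)]  |A|=59.6852
8. canonical 4-gon: [(25.6717, 16.5074) (19.0119, 7.837) (28, 5.5094) (28, 16.65)]
9. shoelace: 59.6852

Area of P1's cell: 59.6852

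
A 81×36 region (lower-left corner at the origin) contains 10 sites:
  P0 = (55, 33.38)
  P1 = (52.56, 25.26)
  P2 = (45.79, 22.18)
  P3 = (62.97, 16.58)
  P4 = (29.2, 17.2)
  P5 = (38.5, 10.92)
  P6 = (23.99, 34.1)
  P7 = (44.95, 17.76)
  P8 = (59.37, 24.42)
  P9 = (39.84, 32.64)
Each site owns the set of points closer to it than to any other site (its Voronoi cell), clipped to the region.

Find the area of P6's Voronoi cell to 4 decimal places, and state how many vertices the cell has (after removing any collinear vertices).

1. box [0,81]×[0,36]: [(0, 0) (81, 0) (81, 36) (0, 36)]
2. ⊥bis P6·P0 via (39.495,33.74): [(0, 0) (38.7116, 0) (39.5475, 36) (0, 36)]  |A|=1408.6636
3. ⊥bis P6·P1 via (38.275,29.68): [(0, 0) (29.0915, 0) (39.4921, 33.6134) (39.5475, 36) (0, 36)]  |A|=1246.9819
4. ⊥bis P6·P2 via (34.89,28.14): [(0, 0) (19.5034, 0) (39.1878, 36) (0, 36)]  |A|=1056.4401
5. ⊥bis P6·P3 via (43.48,25.34): [(0, 0) (19.5034, 0) (39.1878, 36) (0, 36)]  |A|=1056.4401
6. ⊥bis P6·P4 via (26.595,25.65): [(0, 17.4512) (34.9342, 28.2208) (39.1878, 36) (0, 36)]  |A|=476.4179
7. ⊥bis P6·P5 via (31.245,22.51): [(0, 17.4512) (34.9342, 28.2208) (39.1878, 36) (0, 36)]  |A|=476.4179
8. ⊥bis P6·P7 via (34.47,25.93): [(0, 17.4512) (34.9342, 28.2208) (39.1878, 36) (0, 36)]  |A|=476.4179
9. ⊥bis P6·P8 via (41.68,29.26): [(0, 17.4512) (34.9342, 28.2208) (39.1878, 36) (0, 36)]  |A|=476.4179
10. ⊥bis P6·P9 via (31.915,33.37): [(0, 17.4512) (31.3386, 27.1124) (32.1573, 36) (0, 36)]  |A|=433.5477
11. canonical 4-gon: [(0, 17.4512) (31.3386, 27.1124) (32.1573, 36) (0, 36)]
12. shoelace: 433.5477

Area of P6's cell: 433.5477 (4 vertices)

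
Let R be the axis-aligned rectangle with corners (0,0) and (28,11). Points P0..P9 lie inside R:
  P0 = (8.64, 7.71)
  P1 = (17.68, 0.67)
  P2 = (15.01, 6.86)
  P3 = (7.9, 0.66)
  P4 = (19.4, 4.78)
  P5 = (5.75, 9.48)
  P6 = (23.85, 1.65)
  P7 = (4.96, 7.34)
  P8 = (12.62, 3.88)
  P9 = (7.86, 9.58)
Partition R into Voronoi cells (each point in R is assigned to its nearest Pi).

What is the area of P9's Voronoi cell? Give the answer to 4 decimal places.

Area of P9's cell: 9.9981

1. box [0,28]×[0,11]: [(0, 0) (28, 0) (28, 11) (0, 11)]
2. ⊥bis P9·P0 via (8.25,8.645): [(0, 5.2038) (13.896, 11) (0, 11)]  |A|=40.2717
3. ⊥bis P9·P1 via (12.77,5.125): [(0, 5.2038) (13.896, 11) (0, 11)]  |A|=40.2717
4. ⊥bis P9·P2 via (11.435,8.22): [(0, 5.2038) (12.2279, 10.3042) (12.4926, 11) (0, 11)]  |A|=39.7835
5. ⊥bis P9·P3 via (7.88,5.12): [(0, 5.2038) (12.2279, 10.3042) (12.4926, 11) (0, 11)]  |A|=39.7835
6. ⊥bis P9·P4 via (13.63,7.18): [(0, 5.2038) (12.2279, 10.3042) (12.4926, 11) (0, 11)]  |A|=39.7835
7. ⊥bis P9·P5 via (6.805,9.53): [(6.8741, 8.0711) (12.2279, 10.3042) (12.4926, 11) (6.7353, 11)]  |A|=9.9981
8. ⊥bis P9·P6 via (15.855,5.615): [(6.8741, 8.0711) (12.2279, 10.3042) (12.4926, 11) (6.7353, 11)]  |A|=9.9981
9. ⊥bis P9·P7 via (6.41,8.46): [(6.8741, 8.0711) (12.2279, 10.3042) (12.4926, 11) (6.7353, 11)]  |A|=9.9981
10. ⊥bis P9·P8 via (10.24,6.73): [(6.8741, 8.0711) (12.2279, 10.3042) (12.4926, 11) (6.7353, 11)]  |A|=9.9981
11. canonical 4-gon: [(6.8741, 8.0711) (12.2279, 10.3042) (12.4926, 11) (6.7353, 11)]
12. shoelace: 9.9981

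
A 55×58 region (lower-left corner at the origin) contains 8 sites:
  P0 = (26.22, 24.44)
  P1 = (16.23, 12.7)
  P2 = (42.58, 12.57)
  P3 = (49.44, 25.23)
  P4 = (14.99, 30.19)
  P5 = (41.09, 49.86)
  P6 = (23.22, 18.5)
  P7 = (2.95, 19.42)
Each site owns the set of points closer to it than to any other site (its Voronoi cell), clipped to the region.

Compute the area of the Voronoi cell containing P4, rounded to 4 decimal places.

Area of P4's cell: 713.8072

1. box [0,55]×[0,58]: [(0, 0) (55, 0) (55, 58) (0, 58)]
2. ⊥bis P4·P0 via (20.605,27.315): [(0, 0) (6.6191, 0) (36.3164, 58) (0, 58)]  |A|=1245.1298
3. ⊥bis P4·P1 via (15.61,21.445): [(0, 20.3383) (17.6744, 21.5914) (36.3164, 58) (0, 58)]  |A|=993.9385
4. ⊥bis P4·P2 via (28.785,21.38): [(0, 20.3383) (17.6744, 21.5914) (36.3164, 58) (0, 58)]  |A|=993.9385
5. ⊥bis P4·P3 via (32.215,27.71): [(0, 20.3383) (17.6744, 21.5914) (36.3164, 58) (0, 58)]  |A|=993.9385
6. ⊥bis P4·P5 via (28.04,40.025): [(0, 20.3383) (17.6744, 21.5914) (27.4879, 40.7576) (14.4933, 58) (0, 58)]  |A|=805.7975
7. ⊥bis P4·P6 via (19.105,24.345): [(0, 20.3383) (14.9159, 21.3958) (19.0726, 24.3222) (27.4879, 40.7576) (14.4933, 58) (0, 58)]  |A|=802.1677
8. ⊥bis P4·P7 via (8.97,24.805): [(0, 34.8327) (12.1923, 21.2027) (14.9159, 21.3958) (19.0726, 24.3222) (27.4879, 40.7576) (14.4933, 58) (0, 58)]  |A|=713.8072
9. canonical 7-gon: [(0, 34.8327) (12.1923, 21.2027) (14.9159, 21.3958) (19.0726, 24.3222) (27.4879, 40.7576) (14.4933, 58) (0, 58)]
10. shoelace: 713.8072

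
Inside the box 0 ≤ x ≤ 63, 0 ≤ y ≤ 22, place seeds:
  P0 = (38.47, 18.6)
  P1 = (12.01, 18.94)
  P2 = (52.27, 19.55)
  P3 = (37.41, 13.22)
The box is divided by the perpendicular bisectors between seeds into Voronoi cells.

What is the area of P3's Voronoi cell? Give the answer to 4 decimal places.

Area of P3's cell: 417.6932

1. box [0,63]×[0,22]: [(0, 0) (63, 0) (63, 22) (0, 22)]
2. ⊥bis P3·P0 via (37.94,15.91): [(0, 0) (63, 0) (63, 10.9725) (7.0304, 22) (0, 22)]  |A|=1077.3983
3. ⊥bis P3·P1 via (24.71,16.08): [(21.0888, 0) (63, 0) (63, 10.9725) (25.2354, 18.4131)]  |A|=593.0444
4. ⊥bis P3·P2 via (44.84,16.385): [(21.0888, 0) (51.8196, 0) (45.693, 14.3824) (25.2354, 18.4131)]  |A|=417.6932
5. canonical 4-gon: [(21.0888, 0) (51.8196, 0) (45.693, 14.3824) (25.2354, 18.4131)]
6. shoelace: 417.6932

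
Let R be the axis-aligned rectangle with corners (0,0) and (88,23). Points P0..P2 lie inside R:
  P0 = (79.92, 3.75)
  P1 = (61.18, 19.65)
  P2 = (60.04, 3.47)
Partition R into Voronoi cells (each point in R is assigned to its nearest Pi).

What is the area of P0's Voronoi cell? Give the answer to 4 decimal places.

1. box [0,88]×[0,23]: [(0, 0) (88, 0) (88, 23) (0, 23)]
2. ⊥bis P0·P1 via (70.55,11.7): [(60.6231, 0) (88, 0) (88, 23) (80.1375, 23)]  |A|=405.2529
3. ⊥bis P0·P2 via (69.98,3.61): [(69.8772, 10.9071) (70.0308, 0) (88, 0) (88, 23) (80.1375, 23)]  |A|=353.9475
4. canonical 5-gon: [(69.8772, 10.9071) (70.0308, 0) (88, 0) (88, 23) (80.1375, 23)]
5. shoelace: 353.9475

Area of P0's cell: 353.9475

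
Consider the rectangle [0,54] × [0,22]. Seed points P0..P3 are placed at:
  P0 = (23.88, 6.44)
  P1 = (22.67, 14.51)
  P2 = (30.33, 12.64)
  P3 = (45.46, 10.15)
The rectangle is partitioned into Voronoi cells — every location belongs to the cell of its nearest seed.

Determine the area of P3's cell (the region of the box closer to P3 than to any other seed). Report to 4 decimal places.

1. box [0,54]×[0,22]: [(0, 0) (54, 0) (54, 22) (0, 22)]
2. ⊥bis P3·P0 via (34.67,8.295): [(36.0961, 0) (54, 0) (54, 22) (32.3139, 22)]  |A|=435.4909
3. ⊥bis P3·P1 via (34.065,12.33): [(34.0183, 12.0858) (36.0961, 0) (54, 0) (54, 22) (35.915, 22)]  |A|=417.6398
4. ⊥bis P3·P2 via (37.895,11.395): [(36.057, 0.227) (36.0961, 0) (54, 0) (54, 22) (39.6403, 22)]  |A|=355.7315
5. canonical 5-gon: [(36.057, 0.227) (36.0961, 0) (54, 0) (54, 22) (39.6403, 22)]
6. shoelace: 355.7315

Area of P3's cell: 355.7315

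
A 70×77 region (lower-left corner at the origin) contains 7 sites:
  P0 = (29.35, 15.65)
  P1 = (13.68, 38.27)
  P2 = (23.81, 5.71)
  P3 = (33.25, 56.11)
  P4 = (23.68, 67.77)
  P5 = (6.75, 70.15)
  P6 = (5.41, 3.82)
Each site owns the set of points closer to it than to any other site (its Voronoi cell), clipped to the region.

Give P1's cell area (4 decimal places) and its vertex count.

1. box [0,70]×[0,77]: [(0, 0) (70, 0) (70, 77) (0, 77)]
2. ⊥bis P1·P0 via (21.515,26.96): [(0, 12.0555) (70, 60.548) (70, 77) (0, 77)]  |A|=2848.8788
3. ⊥bis P1·P2 via (18.745,21.99): [(0, 16.1581) (10.7502, 19.5027) (70, 60.548) (70, 77) (0, 77)]  |A|=2826.827
4. ⊥bis P1·P3 via (23.465,47.19): [(0, 72.9305) (0, 16.1581) (10.7502, 19.5027) (34.0136, 35.6184)]  |A|=1013.238
5. ⊥bis P1·P4 via (18.68,53.02): [(17.9135, 53.2798) (0, 59.3522) (0, 16.1581) (10.7502, 19.5027) (34.0136, 35.6184)]  |A|=891.6207
6. ⊥bis P1·P5 via (10.215,54.21): [(17.9135, 53.2798) (13.2337, 54.8662) (0, 51.9895) (0, 16.1581) (10.7502, 19.5027) (34.0136, 35.6184)]  |A|=842.9027
7. ⊥bis P1·P6 via (9.545,21.045): [(17.9135, 53.2798) (13.2337, 54.8662) (0, 51.9895) (0, 23.3364) (12.0935, 20.4332) (34.0136, 35.6184)]  |A|=796.7422
8. canonical 6-gon: [(17.9135, 53.2798) (13.2337, 54.8662) (0, 51.9895) (0, 23.3364) (12.0935, 20.4332) (34.0136, 35.6184)]
9. shoelace: 796.7422

Area of P1's cell: 796.7422 (6 vertices)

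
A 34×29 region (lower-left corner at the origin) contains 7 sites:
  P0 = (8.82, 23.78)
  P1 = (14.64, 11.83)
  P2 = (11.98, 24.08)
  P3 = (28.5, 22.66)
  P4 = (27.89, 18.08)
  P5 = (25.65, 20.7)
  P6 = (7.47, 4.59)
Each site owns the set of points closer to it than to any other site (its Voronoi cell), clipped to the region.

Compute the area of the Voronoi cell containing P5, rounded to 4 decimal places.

1. box [0,34]×[0,29]: [(0, 0) (34, 0) (34, 29) (0, 29)]
2. ⊥bis P5·P0 via (17.235,22.24): [(13.1649, 0) (34, 0) (34, 29) (18.4721, 29)]  |A|=527.2626
3. ⊥bis P5·P1 via (20.145,16.265): [(16.8826, 20.3145) (33.2486, 0) (34, 0) (34, 29) (18.4721, 29)]  |A|=323.2682
4. ⊥bis P5·P2 via (18.815,22.39): [(17.9685, 18.9666) (33.2486, 0) (34, 0) (34, 29) (20.4494, 29)]  |A|=307.5618
5. ⊥bis P5·P3 via (27.075,21.68): [(17.9685, 18.9666) (33.2486, 0) (34, 0) (34, 11.6105) (22.0409, 29) (20.4494, 29)]  |A|=203.5802
6. ⊥bis P5·P4 via (26.77,19.39): [(17.9685, 18.9666) (21.3563, 14.7615) (27.9538, 20.4021) (22.0409, 29) (20.4494, 29)]  |A|=78.5807
7. ⊥bis P5·P6 via (16.56,12.645): [(17.9685, 18.9666) (21.3563, 14.7615) (27.9538, 20.4021) (22.0409, 29) (20.4494, 29)]  |A|=78.5807
8. canonical 5-gon: [(17.9685, 18.9666) (21.3563, 14.7615) (27.9538, 20.4021) (22.0409, 29) (20.4494, 29)]
9. shoelace: 78.5807

Area of P5's cell: 78.5807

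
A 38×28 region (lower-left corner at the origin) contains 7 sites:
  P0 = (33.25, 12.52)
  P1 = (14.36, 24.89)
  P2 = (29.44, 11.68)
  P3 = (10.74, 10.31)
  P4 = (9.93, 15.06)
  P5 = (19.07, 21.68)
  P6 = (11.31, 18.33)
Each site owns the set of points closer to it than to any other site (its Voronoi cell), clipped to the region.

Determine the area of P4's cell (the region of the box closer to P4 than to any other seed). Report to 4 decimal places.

1. box [0,38]×[0,28]: [(0, 0) (38, 0) (38, 28) (0, 28)]
2. ⊥bis P4·P0 via (21.59,13.79): [(0, 0) (20.088, 0) (23.1377, 28) (0, 28)]  |A|=605.1604
3. ⊥bis P4·P1 via (12.145,19.975): [(0, 25.4483) (0, 0) (20.088, 0) (21.7902, 15.6283)]  |A|=434.2322
4. ⊥bis P4·P2 via (19.685,13.37): [(20.2004, 16.3448) (0, 25.4483) (0, 0) (17.3687, 0)]  |A|=398.976
5. ⊥bis P4·P3 via (10.335,12.685): [(19.8473, 14.3071) (20.2004, 16.3448) (0, 25.4483) (0, 10.9226)]  |A|=166.3355
6. ⊥bis P4·P5 via (14.5,18.37): [(17.7071, 13.9421) (13.9154, 19.1772) (0, 25.4483) (0, 10.9226)]  |A|=153.1381
7. ⊥bis P4·P6 via (10.62,16.695): [(17.3054, 13.8736) (0, 21.1768) (0, 10.9226)]  |A|=88.7267
8. canonical 3-gon: [(17.3054, 13.8736) (0, 21.1768) (0, 10.9226)]
9. shoelace: 88.7267

Area of P4's cell: 88.7267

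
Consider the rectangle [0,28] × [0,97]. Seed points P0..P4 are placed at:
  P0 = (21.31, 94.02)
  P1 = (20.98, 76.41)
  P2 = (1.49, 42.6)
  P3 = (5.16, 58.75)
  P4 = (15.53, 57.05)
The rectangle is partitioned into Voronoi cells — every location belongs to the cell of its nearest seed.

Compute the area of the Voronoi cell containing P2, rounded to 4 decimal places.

1. box [0,28]×[0,97]: [(0, 0) (28, 0) (28, 97) (0, 97)]
2. ⊥bis P2·P0 via (11.4,68.31): [(0, 72.7042) (0, 0) (28, 0) (28, 61.9115)]  |A|=1884.619
3. ⊥bis P2·P1 via (11.235,59.505): [(0, 65.9815) (0, 0) (28, 0) (28, 49.8407)]  |A|=1621.5107
4. ⊥bis P2·P3 via (3.325,50.675): [(0, 51.4306) (0, 0) (28, 0) (28, 45.0677)]  |A|=1350.9766
5. ⊥bis P2·P4 via (8.51,49.825): [(8.951, 49.3965) (0, 51.4306) (0, 0) (28, 0) (28, 30.888)]  |A|=1215.9216
6. canonical 5-gon: [(8.951, 49.3965) (0, 51.4306) (0, 0) (28, 0) (28, 30.888)]
7. shoelace: 1215.9216

Area of P2's cell: 1215.9216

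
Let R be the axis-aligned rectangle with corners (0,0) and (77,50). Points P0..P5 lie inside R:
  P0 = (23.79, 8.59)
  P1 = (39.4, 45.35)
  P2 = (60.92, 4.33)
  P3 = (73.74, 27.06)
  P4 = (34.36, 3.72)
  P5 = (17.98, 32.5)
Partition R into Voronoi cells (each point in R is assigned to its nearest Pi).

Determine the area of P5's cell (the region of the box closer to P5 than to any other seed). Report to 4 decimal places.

Area of P5's cell: 924.9962

1. box [0,77]×[0,50]: [(0, 0) (77, 0) (77, 50) (0, 50)]
2. ⊥bis P5·P0 via (20.885,20.545): [(0, 15.4701) (77, 34.1806) (77, 50) (0, 50)]  |A|=1938.4481
3. ⊥bis P5·P1 via (28.69,38.925): [(0, 15.4701) (37.3204, 24.5387) (22.046, 50) (0, 50)]  |A|=924.9962
4. ⊥bis P5·P2 via (39.45,18.415): [(0, 15.4701) (37.3204, 24.5387) (22.046, 50) (0, 50)]  |A|=924.9962
5. ⊥bis P5·P3 via (45.86,29.78): [(0, 15.4701) (37.3204, 24.5387) (22.046, 50) (0, 50)]  |A|=924.9962
6. ⊥bis P5·P4 via (26.17,18.11): [(0, 15.4701) (37.3204, 24.5387) (22.046, 50) (0, 50)]  |A|=924.9962
7. canonical 4-gon: [(0, 15.4701) (37.3204, 24.5387) (22.046, 50) (0, 50)]
8. shoelace: 924.9962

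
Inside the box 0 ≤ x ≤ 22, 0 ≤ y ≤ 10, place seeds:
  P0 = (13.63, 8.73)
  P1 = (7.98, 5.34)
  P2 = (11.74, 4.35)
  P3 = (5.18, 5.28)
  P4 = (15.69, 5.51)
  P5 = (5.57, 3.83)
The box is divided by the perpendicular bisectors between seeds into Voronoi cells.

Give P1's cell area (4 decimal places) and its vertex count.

Area of P1's cell: 23.7860 (5 vertices)

1. box [0,22]×[0,10]: [(0, 0) (22, 0) (22, 10) (0, 10)]
2. ⊥bis P1·P0 via (10.805,7.035): [(0, 0) (15.026, 0) (9.026, 10) (0, 10)]  |A|=120.26
3. ⊥bis P1·P2 via (9.86,4.845): [(0, 0) (8.5843, 0) (10.549, 7.4617) (9.026, 10) (0, 10)]  |A|=96.227
4. ⊥bis P1·P3 via (6.58,5.31): [(6.6938, 0) (8.5843, 0) (10.549, 7.4617) (9.026, 10) (6.4795, 10)]  |A|=30.3606
5. ⊥bis P1·P4 via (11.835,5.425): [(6.6938, 0) (8.5843, 0) (10.549, 7.4617) (9.026, 10) (6.4795, 10)]  |A|=30.3606
6. ⊥bis P1·P5 via (6.775,4.585): [(6.5892, 4.8816) (8.899, 1.1951) (10.549, 7.4617) (9.026, 10) (6.4795, 10)]  |A|=23.786
7. canonical 5-gon: [(6.5892, 4.8816) (8.899, 1.1951) (10.549, 7.4617) (9.026, 10) (6.4795, 10)]
8. shoelace: 23.786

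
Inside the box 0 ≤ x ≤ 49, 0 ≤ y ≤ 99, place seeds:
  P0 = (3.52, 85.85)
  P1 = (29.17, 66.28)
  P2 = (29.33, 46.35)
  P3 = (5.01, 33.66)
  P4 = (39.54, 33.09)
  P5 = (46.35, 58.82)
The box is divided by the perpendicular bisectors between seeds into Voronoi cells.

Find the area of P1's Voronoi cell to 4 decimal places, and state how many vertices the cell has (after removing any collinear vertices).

1. box [0,49]×[0,99]: [(0, 0) (49, 0) (49, 99) (0, 99)]
2. ⊥bis P1·P0 via (16.345,76.065): [(0, 54.6419) (0, 0) (49, 0) (49, 99) (33.8436, 99)]  |A|=4100.3828
3. ⊥bis P1·P2 via (29.25,56.315): [(1.1041, 56.089) (49, 56.4736) (49, 99) (33.8436, 99)]  |A|=1343.6103
4. ⊥bis P1·P3 via (17.09,49.97): [(3.893, 59.7444) (8.7455, 56.1504) (49, 56.4736) (49, 99) (33.8436, 99)]  |A|=1329.73
5. ⊥bis P1·P4 via (34.355,49.685): [(3.893, 59.7444) (8.7455, 56.1504) (49, 56.4736) (49, 99) (33.8436, 99)]  |A|=1329.73
6. ⊥bis P1·P5 via (37.76,62.55): [(3.893, 59.7444) (8.7455, 56.1504) (35.0729, 56.3617) (49, 88.4351) (49, 99) (33.8436, 99)]  |A|=1107.1638
7. canonical 6-gon: [(3.893, 59.7444) (8.7455, 56.1504) (35.0729, 56.3617) (49, 88.4351) (49, 99) (33.8436, 99)]
8. shoelace: 1107.1638

Area of P1's cell: 1107.1638 (6 vertices)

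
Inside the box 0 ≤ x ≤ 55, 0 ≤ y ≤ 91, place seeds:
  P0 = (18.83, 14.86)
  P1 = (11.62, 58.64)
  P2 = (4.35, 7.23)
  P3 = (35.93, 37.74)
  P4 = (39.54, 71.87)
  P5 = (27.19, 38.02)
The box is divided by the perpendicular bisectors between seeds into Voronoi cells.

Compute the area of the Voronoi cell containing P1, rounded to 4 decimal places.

1. box [0,55]×[0,91]: [(0, 0) (55, 0) (55, 91) (0, 91)]
2. ⊥bis P1·P0 via (15.225,36.75): [(0, 34.2426) (55, 43.3004) (55, 91) (0, 91)]  |A|=2872.5656
3. ⊥bis P1·P2 via (7.985,32.935): [(0, 34.2426) (55, 43.3004) (55, 91) (0, 91)]  |A|=2872.5656
4. ⊥bis P1·P3 via (23.775,48.19): [(0, 34.2426) (13.7277, 36.5034) (55, 84.5096) (55, 91) (0, 91)]  |A|=2022.1671
5. ⊥bis P1·P4 via (25.58,65.255): [(0, 34.2426) (13.7277, 36.5034) (30.1517, 55.6071) (13.3806, 91) (0, 91)]  |A|=1205.0144
6. ⊥bis P1·P5 via (19.405,48.33): [(0, 34.2426) (0.9573, 34.4003) (29.8594, 56.224) (13.3806, 91) (0, 91)]  |A|=1088.1996
7. canonical 5-gon: [(0, 34.2426) (0.9573, 34.4003) (29.8594, 56.224) (13.3806, 91) (0, 91)]
8. shoelace: 1088.1996

Area of P1's cell: 1088.1996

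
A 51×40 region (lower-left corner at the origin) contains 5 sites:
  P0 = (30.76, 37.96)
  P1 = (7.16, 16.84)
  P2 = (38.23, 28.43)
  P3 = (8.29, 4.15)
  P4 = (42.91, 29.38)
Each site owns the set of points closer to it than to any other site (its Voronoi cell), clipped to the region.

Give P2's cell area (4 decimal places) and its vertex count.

Area of P2's cell: 503.1078 (5 vertices)

1. box [0,51]×[0,40]: [(0, 0) (51, 0) (51, 40) (0, 40)]
2. ⊥bis P2·P0 via (34.495,33.195): [(0, 6.1564) (0, 0) (51, 0) (51, 40) (43.1766, 40)]  |A|=1309.3745
3. ⊥bis P2·P1 via (22.695,22.635): [(22.3167, 23.6491) (31.1385, 0) (51, 0) (51, 40) (43.1766, 40)]  |A|=872.4794
4. ⊥bis P2·P3 via (23.26,16.29): [(22.3167, 23.6491) (26.5967, 12.1755) (36.4705, 0) (51, 0) (51, 40) (43.1766, 40)]  |A|=840.0199
5. ⊥bis P2·P4 via (40.57,28.905): [(38.9848, 36.7143) (22.3167, 23.6491) (26.5967, 12.1755) (36.4705, 0) (46.4375, 0)]  |A|=503.1078
6. canonical 5-gon: [(38.9848, 36.7143) (22.3167, 23.6491) (26.5967, 12.1755) (36.4705, 0) (46.4375, 0)]
7. shoelace: 503.1078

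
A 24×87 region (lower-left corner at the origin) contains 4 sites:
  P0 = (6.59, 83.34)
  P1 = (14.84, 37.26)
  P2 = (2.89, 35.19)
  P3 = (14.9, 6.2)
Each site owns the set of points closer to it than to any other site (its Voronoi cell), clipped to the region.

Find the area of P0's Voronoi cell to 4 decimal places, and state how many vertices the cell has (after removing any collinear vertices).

Area of P0's cell: 632.2370 (5 vertices)

1. box [0,24]×[0,87]: [(0, 0) (24, 0) (24, 87) (0, 87)]
2. ⊥bis P0·P1 via (10.715,60.3): [(0, 58.3816) (24, 62.6785) (24, 87) (0, 87)]  |A|=635.2785
3. ⊥bis P0·P2 via (4.74,59.265): [(0, 59.6292) (4.8758, 59.2546) (24, 62.6785) (24, 87) (0, 87)]  |A|=632.237
4. ⊥bis P0·P3 via (10.745,44.77): [(0, 59.6292) (4.8758, 59.2546) (24, 62.6785) (24, 87) (0, 87)]  |A|=632.237
5. canonical 5-gon: [(0, 59.6292) (4.8758, 59.2546) (24, 62.6785) (24, 87) (0, 87)]
6. shoelace: 632.237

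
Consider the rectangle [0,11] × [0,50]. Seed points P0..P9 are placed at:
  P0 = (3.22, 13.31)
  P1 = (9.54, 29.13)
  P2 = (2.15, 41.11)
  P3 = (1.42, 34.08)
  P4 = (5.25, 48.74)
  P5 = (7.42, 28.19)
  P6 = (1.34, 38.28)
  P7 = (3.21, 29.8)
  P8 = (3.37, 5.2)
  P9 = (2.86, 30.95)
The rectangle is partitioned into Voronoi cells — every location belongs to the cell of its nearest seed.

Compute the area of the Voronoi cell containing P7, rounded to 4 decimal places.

1. box [0,11]×[0,50]: [(0, 0) (11, 0) (11, 50) (0, 50)]
2. ⊥bis P7·P0 via (3.215,21.555): [(0, 21.5531) (11, 21.5597) (11, 50) (0, 50)]  |A|=312.8798
3. ⊥bis P7·P1 via (6.375,29.465): [(0, 21.5531) (5.5379, 21.5564) (8.5485, 50) (0, 50)]  |A|=200.3438
4. ⊥bis P7·P2 via (2.68,35.455): [(0, 35.2038) (0, 21.5531) (5.5379, 21.5564) (7.0524, 35.8648)]  |A|=87.752
5. ⊥bis P7·P3 via (2.315,31.94): [(0, 30.9718) (0, 21.5531) (5.5379, 21.5564) (6.8371, 33.8313)]  |A|=66.1851
6. ⊥bis P7·P4 via (4.23,39.27): [(0, 30.9718) (0, 21.5531) (5.5379, 21.5564) (6.8371, 33.8313)]  |A|=66.1851
7. ⊥bis P7·P5 via (5.315,28.995): [(0, 30.9718) (0, 21.5531) (2.4696, 21.5545) (6.7119, 32.6477) (6.8371, 33.8313)]  |A|=49.1705
8. ⊥bis P7·P6 via (2.275,34.04): [(0, 30.9718) (0, 21.5531) (2.4696, 21.5545) (6.7119, 32.6477) (6.8371, 33.8313)]  |A|=49.1705
9. ⊥bis P7·P8 via (3.29,17.5): [(0, 30.9718) (0, 21.5531) (2.4696, 21.5545) (6.7119, 32.6477) (6.8371, 33.8313)]  |A|=49.1705
10. ⊥bis P7·P9 via (3.035,30.375): [(0, 29.4513) (0, 21.5531) (2.4696, 21.5545) (6.2126, 31.3421)]  |A|=36.6171
11. canonical 4-gon: [(0, 29.4513) (0, 21.5531) (2.4696, 21.5545) (6.2126, 31.3421)]
12. shoelace: 36.6171

Area of P7's cell: 36.6171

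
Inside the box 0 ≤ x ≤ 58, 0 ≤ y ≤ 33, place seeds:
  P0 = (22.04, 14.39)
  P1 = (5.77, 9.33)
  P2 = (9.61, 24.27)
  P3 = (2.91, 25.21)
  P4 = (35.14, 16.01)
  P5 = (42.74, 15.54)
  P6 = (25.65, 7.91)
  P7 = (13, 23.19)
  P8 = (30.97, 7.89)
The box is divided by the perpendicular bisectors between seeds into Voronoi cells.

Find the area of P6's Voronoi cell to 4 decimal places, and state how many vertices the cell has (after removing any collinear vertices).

Area of P6's cell: 130.0587 (4 vertices)

1. box [0,58]×[0,33]: [(0, 0) (58, 0) (58, 33) (0, 33)]
2. ⊥bis P6·P0 via (23.845,11.15): [(3.8306, 0) (58, 0) (58, 30.1777)]  |A|=817.3542
3. ⊥bis P6·P1 via (15.71,8.62): [(15.5611, 6.535) (15.0943, 0) (58, 0) (58, 30.1777)]  |A|=780.5499
4. ⊥bis P6·P2 via (17.63,16.09): [(15.5611, 6.535) (15.0943, 0) (58, 0) (58, 30.1777)]  |A|=780.5499
5. ⊥bis P6·P3 via (14.28,16.56): [(15.5611, 6.535) (15.0943, 0) (58, 0) (58, 30.1777)]  |A|=780.5499
6. ⊥bis P6·P4 via (30.395,11.96): [(28.7527, 13.8841) (15.5611, 6.535) (15.0943, 0) (40.6032, 0)]  |A|=218.4729
7. ⊥bis P6·P5 via (34.195,11.725): [(38.1427, 2.8827) (28.7527, 13.8841) (15.5611, 6.535) (15.0943, 0) (39.4297, 0)]  |A|=216.7815
8. ⊥bis P6·P7 via (19.325,15.55): [(38.1427, 2.8827) (28.7527, 13.8841) (15.5611, 6.535) (15.0943, 0) (39.4297, 0)]  |A|=216.7815
9. ⊥bis P6·P8 via (28.31,7.9): [(28.3316, 13.6495) (15.5611, 6.535) (15.0943, 0) (28.2803, 0)]  |A|=130.0587
10. canonical 4-gon: [(28.3316, 13.6495) (15.5611, 6.535) (15.0943, 0) (28.2803, 0)]
11. shoelace: 130.0587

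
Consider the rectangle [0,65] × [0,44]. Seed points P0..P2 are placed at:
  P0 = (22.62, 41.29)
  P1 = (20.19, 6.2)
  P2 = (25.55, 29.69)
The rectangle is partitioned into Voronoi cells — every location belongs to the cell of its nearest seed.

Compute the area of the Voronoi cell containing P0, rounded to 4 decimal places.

Area of P0's cell: 421.5816

1. box [0,65]×[0,44]: [(0, 0) (65, 0) (65, 44) (0, 44)]
2. ⊥bis P0·P1 via (21.405,23.745): [(0, 25.2273) (65, 20.726) (65, 44) (0, 44)]  |A|=1366.5167
3. ⊥bis P0·P2 via (24.085,35.49): [(0, 29.4065) (57.7765, 44) (0, 44)]  |A|=421.5816
4. canonical 3-gon: [(0, 29.4065) (57.7765, 44) (0, 44)]
5. shoelace: 421.5816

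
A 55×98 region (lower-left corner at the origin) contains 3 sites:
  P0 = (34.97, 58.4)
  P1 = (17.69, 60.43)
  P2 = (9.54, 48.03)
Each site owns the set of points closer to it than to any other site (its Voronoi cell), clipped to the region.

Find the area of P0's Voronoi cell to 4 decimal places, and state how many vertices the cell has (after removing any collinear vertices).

1. box [0,55]×[0,98]: [(0, 0) (55, 0) (55, 98) (0, 98)]
2. ⊥bis P0·P1 via (26.33,59.415): [(19.3501, 0) (55, 0) (55, 98) (30.8628, 98)]  |A|=2929.5651
3. ⊥bis P0·P2 via (22.255,53.215): [(24.8532, 46.8436) (43.9553, 0) (55, 0) (55, 98) (30.8628, 98)]  |A|=2353.2661
4. canonical 5-gon: [(24.8532, 46.8436) (43.9553, 0) (55, 0) (55, 98) (30.8628, 98)]
5. shoelace: 2353.2661

Area of P0's cell: 2353.2661 (5 vertices)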